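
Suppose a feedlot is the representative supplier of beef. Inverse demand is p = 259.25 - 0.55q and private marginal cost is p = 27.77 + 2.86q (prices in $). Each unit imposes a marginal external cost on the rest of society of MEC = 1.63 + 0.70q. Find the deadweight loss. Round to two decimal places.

Market equilibrium (private): 27.77 + 2.86q = 259.25 - 0.55q → q_m = 67.8827.
Social marginal cost = private MC + MEC = 29.40 + 3.56q.
Set SMC = demand: 29.40 + 3.56q = 259.25 - 0.55q → q* = 55.9246.
The loss is the area between SMC and demand from q* to q_m; with linear curves that's a triangle of height MEC(q_m).
DWL = ½ × 11.9581 × 49.1479 = 293.8578.

DWL = $293.86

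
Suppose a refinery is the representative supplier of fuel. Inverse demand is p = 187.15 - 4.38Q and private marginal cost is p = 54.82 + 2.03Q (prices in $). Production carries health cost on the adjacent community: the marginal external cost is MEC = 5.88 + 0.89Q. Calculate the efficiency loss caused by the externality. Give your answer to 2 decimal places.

Market equilibrium (private): 54.82 + 2.03Q = 187.15 - 4.38Q → Q_m = 20.6443.
Social marginal cost = private MC + MEC = 60.70 + 2.92Q.
Set SMC = demand: 60.70 + 2.92Q = 187.15 - 4.38Q → Q* = 17.3219.
The loss is the area between SMC and demand from Q* to Q_m; with linear curves that's a triangle of height MEC(Q_m).
DWL = ½ × 3.3224 × 24.2534 = 40.2897.

DWL = $40.29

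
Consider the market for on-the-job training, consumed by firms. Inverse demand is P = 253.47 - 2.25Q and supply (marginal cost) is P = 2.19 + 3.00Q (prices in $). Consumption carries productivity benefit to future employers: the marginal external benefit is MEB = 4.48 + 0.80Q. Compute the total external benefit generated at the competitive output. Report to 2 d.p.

$1130.77

Market equilibrium (private): 2.19 + 3.00Q = 253.47 - 2.25Q → Q_m = 47.8629.
Total external benefit = ∫₀^{Q_m} (4.48 + 0.80Q) dQ = 4.48×47.8629 + ½×0.80×47.8629² = 1130.7687.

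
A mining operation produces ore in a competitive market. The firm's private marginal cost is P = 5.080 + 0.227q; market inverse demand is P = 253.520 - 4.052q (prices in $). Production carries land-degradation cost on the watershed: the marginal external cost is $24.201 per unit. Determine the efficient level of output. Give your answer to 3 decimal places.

Social marginal cost = private MC + MEC = 29.281 + 0.227q.
Set SMC = demand: 29.281 + 0.227q = 253.520 - 4.052q → q* = 52.4045.

q* = 52.405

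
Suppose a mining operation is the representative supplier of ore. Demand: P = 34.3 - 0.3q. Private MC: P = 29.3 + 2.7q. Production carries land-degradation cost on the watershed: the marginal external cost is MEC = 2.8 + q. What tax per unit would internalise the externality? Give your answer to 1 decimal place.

tax = 3.4 per unit

Social marginal cost = private MC + MEC = 32.1 + 3.7q.
Set SMC = demand: 32.1 + 3.7q = 34.3 - 0.3q → q* = 0.5500.
The Pigouvian tax equals MEC at q*: 2.8 + 1.0×0.5500 = 3.3500.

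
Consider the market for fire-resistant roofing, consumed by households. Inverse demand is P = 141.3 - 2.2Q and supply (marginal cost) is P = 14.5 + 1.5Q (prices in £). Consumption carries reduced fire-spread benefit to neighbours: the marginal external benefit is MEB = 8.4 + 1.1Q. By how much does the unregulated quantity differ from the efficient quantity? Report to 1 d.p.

Market equilibrium (private): 14.5 + 1.5Q = 141.3 - 2.2Q → Q_m = 34.2703.
Social marginal benefit = demand + MEB = 149.7 - 1.1Q.
Set SMB = MC: 149.7 - 1.1Q = 14.5 + 1.5Q → Q* = 52.0000.
Gap = |34.2703 − 52.0000| = 17.7297.

17.7 units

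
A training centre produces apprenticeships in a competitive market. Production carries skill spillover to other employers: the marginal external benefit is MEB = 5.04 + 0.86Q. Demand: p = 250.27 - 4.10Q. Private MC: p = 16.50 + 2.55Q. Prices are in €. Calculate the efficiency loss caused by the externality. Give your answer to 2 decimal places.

DWL = €107.44

Market equilibrium (private): 16.50 + 2.55Q = 250.27 - 4.10Q → Q_m = 35.1534.
Social marginal cost = private MC − MEB = 11.46 + 1.69Q.
Set SMC = demand: 11.46 + 1.69Q = 250.27 - 4.10Q → Q* = 41.2453.
The loss is the area between SMC and demand from Q* to Q_m; with linear curves that's a triangle of height MEB(Q_m).
DWL = ½ × 6.0919 × 35.2719 = 107.4364.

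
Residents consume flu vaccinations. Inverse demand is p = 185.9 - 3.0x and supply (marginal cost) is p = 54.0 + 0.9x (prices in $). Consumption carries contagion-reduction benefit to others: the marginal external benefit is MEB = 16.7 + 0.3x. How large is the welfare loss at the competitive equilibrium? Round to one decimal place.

Market equilibrium (private): 54.0 + 0.9x = 185.9 - 3.0x → x_m = 33.8205.
Social marginal benefit = demand + MEB = 202.6 - 2.7x.
Set SMB = MC: 202.6 - 2.7x = 54.0 + 0.9x → x* = 41.2778.
The loss is the area between SMB and MC from x* to x_m; with linear curves that's a triangle of height MEB(x_m).
DWL = ½ × 7.4573 × 26.8462 = 100.1001.

DWL = $100.1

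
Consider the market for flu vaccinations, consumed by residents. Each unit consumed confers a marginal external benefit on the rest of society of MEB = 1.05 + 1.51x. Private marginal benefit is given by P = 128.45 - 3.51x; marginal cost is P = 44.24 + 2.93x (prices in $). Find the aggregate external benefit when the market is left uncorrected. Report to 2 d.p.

Market equilibrium (private): 44.24 + 2.93x = 128.45 - 3.51x → x_m = 13.0761.
Total external benefit = ∫₀^{x_m} (1.05 + 1.51x) dx = 1.05×13.0761 + ½×1.51×13.0761² = 142.8231.

$142.82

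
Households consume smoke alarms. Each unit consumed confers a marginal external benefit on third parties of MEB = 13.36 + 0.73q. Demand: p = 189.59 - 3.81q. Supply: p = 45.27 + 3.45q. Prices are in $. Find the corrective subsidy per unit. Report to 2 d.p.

subsidy = $30.99 per unit

Social marginal benefit = demand + MEB = 202.95 - 3.08q.
Set SMB = MC: 202.95 - 3.08q = 45.27 + 3.45q → q* = 24.1470.
The Pigouvian subsidy equals MEB at q*: 13.36 + 0.73×24.1470 = 30.9873.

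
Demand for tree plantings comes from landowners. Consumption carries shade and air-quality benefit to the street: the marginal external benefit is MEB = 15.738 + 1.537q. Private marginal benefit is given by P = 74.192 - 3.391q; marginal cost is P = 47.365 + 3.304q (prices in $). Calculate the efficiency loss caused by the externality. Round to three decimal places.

Market equilibrium (private): 47.365 + 3.304q = 74.192 - 3.391q → q_m = 4.0070.
Social marginal benefit = demand + MEB = 89.930 - 1.854q.
Set SMB = MC: 89.930 - 1.854q = 47.365 + 3.304q → q* = 8.2522.
Between q* and q_m the wedge SMB − MC runs linearly from 0 to MEB(q_m), so the loss is a triangle.
DWL = ½ × 4.2452 × 21.8968 = 46.4781.

DWL = $46.478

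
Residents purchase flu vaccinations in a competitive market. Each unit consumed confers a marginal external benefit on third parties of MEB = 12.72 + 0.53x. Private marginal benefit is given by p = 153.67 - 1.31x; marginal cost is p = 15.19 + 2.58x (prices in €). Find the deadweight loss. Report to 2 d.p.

DWL = €148.48

Market equilibrium (private): 15.19 + 2.58x = 153.67 - 1.31x → x_m = 35.5990.
Social marginal benefit = demand + MEB = 166.39 - 0.78x.
Set SMB = MC: 166.39 - 0.78x = 15.19 + 2.58x → x* = 45.0000.
Height of the DWL triangle at x_m is SMB(x_m) − MC(x_m) = MEB(x_m) = 31.5875.
DWL = ½ × 9.4010 × 31.5875 = 148.4770.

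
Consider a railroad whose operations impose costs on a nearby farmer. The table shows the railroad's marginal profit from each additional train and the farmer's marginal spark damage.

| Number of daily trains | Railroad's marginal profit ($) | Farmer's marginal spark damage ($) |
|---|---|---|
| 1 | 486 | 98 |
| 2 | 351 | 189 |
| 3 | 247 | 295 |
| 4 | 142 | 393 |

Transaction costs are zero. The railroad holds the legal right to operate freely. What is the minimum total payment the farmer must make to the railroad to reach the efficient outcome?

Left alone the railroad would choose level 4 (marginal profit stays positive).
Efficient level: k* = 2 (marginal profit ≥ marginal spark damage through 2).
The farmer must at least cover the railroad's forgone profit from cutting 4→2: 247 + 142 = 389.

$389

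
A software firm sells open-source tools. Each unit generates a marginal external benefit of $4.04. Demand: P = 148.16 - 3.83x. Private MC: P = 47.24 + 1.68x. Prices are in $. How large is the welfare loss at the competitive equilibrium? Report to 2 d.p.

DWL = $1.48

Market equilibrium (private): 47.24 + 1.68x = 148.16 - 3.83x → x_m = 18.3158.
Social marginal cost = private MC − MEB = 43.20 + 1.68x.
Set SMC = demand: 43.20 + 1.68x = 148.16 - 3.83x → x* = 19.0490.
The welfare-loss triangle has base |x_m − x*| and height MEB(x_m) (the vertical gap between SMC and demand is zero at x* and MEB at x_m).
DWL = ½ × 0.7332 × 4.0400 = 1.4811.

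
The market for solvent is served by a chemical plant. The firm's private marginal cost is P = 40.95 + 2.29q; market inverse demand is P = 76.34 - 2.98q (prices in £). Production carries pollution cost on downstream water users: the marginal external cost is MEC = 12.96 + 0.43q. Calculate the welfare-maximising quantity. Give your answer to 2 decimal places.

Social marginal cost = private MC + MEC = 53.91 + 2.72q.
Set SMC = demand: 53.91 + 2.72q = 76.34 - 2.98q → q* = 3.9351.

q* = 3.94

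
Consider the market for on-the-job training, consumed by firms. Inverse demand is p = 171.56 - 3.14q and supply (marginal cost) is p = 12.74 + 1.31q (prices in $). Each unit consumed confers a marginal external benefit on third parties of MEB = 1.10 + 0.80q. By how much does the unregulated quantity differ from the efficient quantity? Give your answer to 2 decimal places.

8.12 units

Market equilibrium (private): 12.74 + 1.31q = 171.56 - 3.14q → q_m = 35.6899.
Social marginal benefit = demand + MEB = 172.66 - 2.34q.
Set SMB = MC: 172.66 - 2.34q = 12.74 + 1.31q → q* = 43.8137.
Gap = |35.6899 − 43.8137| = 8.1238.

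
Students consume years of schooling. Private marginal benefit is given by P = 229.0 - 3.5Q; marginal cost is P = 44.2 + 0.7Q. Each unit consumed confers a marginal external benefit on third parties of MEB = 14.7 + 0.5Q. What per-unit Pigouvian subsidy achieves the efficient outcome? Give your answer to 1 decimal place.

subsidy = 41.7 per unit

Social marginal benefit = demand + MEB = 243.7 - 3.0Q.
Set SMB = MC: 243.7 - 3.0Q = 44.2 + 0.7Q → Q* = 53.9189.
The Pigouvian subsidy equals MEB at Q*: 14.7 + 0.5×53.9189 = 41.6595.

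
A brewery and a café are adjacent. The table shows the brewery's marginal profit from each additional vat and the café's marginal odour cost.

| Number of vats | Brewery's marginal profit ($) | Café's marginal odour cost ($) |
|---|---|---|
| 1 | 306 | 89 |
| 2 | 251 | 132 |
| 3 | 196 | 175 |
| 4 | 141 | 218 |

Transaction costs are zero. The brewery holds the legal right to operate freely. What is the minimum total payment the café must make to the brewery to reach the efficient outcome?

$141

Left alone the brewery would choose level 4 (marginal profit stays positive).
Efficient level: k* = 3 (marginal profit ≥ marginal odour cost through 3).
The café must at least cover the brewery's forgone profit from cutting 4→3: 141 = 141.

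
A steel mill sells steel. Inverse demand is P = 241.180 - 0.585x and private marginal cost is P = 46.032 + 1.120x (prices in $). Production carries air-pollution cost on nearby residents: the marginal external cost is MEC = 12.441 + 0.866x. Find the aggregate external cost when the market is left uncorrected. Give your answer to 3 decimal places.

Market equilibrium (private): 46.032 + 1.120x = 241.180 - 0.585x → x_m = 114.4563.
Total external cost = ∫₀^{x_m} (12.441 + 0.866x) dx = 12.441×114.4563 + ½×0.866×114.4563² = 7096.3567.

$7096.357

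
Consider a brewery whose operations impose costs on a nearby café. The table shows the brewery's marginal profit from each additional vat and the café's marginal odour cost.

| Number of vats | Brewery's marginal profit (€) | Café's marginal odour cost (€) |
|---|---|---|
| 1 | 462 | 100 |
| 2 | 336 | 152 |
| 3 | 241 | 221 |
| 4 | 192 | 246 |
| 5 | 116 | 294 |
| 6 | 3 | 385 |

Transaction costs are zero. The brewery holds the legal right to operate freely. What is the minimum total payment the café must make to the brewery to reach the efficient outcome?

Left alone the brewery would choose level 6 (marginal profit stays positive).
Efficient level: k* = 3 (marginal profit ≥ marginal odour cost through 3).
The café must at least cover the brewery's forgone profit from cutting 6→3: 192 + 116 + 3 = 311.

€311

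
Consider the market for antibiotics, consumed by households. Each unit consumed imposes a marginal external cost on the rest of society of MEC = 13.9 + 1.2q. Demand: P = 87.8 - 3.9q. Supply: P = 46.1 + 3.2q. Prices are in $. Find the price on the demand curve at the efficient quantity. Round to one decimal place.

Social marginal benefit = demand − MEC = 73.9 - 5.1q.
Set SMB = MC: 73.9 - 5.1q = 46.1 + 3.2q → q* = 3.3494.
Consumer price on the demand curve at q*: 87.8 − 3.9×3.3494 = 74.7373.

P = $74.7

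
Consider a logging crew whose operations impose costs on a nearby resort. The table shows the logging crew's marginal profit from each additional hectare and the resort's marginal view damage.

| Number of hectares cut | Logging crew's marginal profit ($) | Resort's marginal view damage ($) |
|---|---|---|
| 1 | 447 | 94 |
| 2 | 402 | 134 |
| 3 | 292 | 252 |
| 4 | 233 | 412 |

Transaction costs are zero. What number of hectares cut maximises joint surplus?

Bargaining reaches the level where marginal profit last exceeds marginal view damage.
That holds through level 3 (292 ≥ 252) but not at 4 (233 < 412).

3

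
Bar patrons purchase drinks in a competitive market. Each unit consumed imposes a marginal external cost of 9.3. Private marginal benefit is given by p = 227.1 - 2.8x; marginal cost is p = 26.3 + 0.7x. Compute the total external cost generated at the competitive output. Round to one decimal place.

533.6

Market equilibrium (private): 26.3 + 0.7x = 227.1 - 2.8x → x_m = 57.3714.
Total external cost = MEC × x_m = 9.3 × 57.3714 = 533.5540.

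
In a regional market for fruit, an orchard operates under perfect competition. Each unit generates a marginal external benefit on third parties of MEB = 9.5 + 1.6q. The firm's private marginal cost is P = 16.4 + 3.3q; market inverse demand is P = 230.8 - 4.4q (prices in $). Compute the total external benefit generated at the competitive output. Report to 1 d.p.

Market equilibrium (private): 16.4 + 3.3q = 230.8 - 4.4q → q_m = 27.8442.
Total external benefit = ∫₀^{q_m} (9.5 + 1.6q) dq = 9.5×27.8442 + ½×1.6×27.8442² = 884.7595.

$884.8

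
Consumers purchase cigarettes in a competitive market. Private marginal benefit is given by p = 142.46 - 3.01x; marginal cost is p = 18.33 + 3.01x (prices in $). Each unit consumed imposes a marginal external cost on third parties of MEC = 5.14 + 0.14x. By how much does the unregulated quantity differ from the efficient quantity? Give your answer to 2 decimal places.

Market equilibrium (private): 18.33 + 3.01x = 142.46 - 3.01x → x_m = 20.6196.
Social marginal benefit = demand − MEC = 137.32 - 3.15x.
Set SMB = MC: 137.32 - 3.15x = 18.33 + 3.01x → x* = 19.3166.
Gap = |20.6196 − 19.3166| = 1.3030.

1.30 units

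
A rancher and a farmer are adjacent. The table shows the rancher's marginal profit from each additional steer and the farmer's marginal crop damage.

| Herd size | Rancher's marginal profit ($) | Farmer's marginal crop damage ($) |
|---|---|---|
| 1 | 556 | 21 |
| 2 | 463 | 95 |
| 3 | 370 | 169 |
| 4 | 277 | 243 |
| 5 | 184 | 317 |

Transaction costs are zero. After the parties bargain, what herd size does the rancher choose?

Bargaining reaches the level where marginal profit last exceeds marginal crop damage.
That holds through level 4 (277 ≥ 243) but not at 5 (184 < 317).

4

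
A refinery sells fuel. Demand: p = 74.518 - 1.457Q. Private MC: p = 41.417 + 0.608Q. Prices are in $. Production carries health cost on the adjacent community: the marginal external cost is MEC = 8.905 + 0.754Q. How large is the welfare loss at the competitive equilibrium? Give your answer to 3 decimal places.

Market equilibrium (private): 41.417 + 0.608Q = 74.518 - 1.457Q → Q_m = 16.0295.
Social marginal cost = private MC + MEC = 50.322 + 1.362Q.
Set SMC = demand: 50.322 + 1.362Q = 74.518 - 1.457Q → Q* = 8.5832.
Between Q* and Q_m the wedge SMC − demand runs linearly from 0 to MEC(Q_m), so the loss is a triangle.
DWL = ½ × 7.4463 × 20.9913 = 78.1538.

DWL = $78.154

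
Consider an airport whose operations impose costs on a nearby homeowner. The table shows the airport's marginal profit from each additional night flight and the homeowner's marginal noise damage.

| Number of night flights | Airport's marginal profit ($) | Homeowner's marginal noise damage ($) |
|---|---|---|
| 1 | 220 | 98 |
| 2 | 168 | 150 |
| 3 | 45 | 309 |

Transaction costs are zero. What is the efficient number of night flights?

Bargaining reaches the level where marginal profit last exceeds marginal noise damage.
That holds through level 2 (168 ≥ 150) but not at 3 (45 < 309).

2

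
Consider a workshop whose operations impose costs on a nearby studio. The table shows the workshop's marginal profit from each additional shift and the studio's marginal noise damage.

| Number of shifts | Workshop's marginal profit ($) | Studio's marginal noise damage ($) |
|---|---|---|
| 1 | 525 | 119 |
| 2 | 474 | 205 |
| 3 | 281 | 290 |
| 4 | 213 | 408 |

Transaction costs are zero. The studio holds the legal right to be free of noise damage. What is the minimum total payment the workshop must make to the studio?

$324

Efficient level: marginal profit ≥ marginal noise damage through level 2, so k* = 2.
With the studio holding the right, the workshop must at least compensate total damage at k*: 119 + 205 = 324.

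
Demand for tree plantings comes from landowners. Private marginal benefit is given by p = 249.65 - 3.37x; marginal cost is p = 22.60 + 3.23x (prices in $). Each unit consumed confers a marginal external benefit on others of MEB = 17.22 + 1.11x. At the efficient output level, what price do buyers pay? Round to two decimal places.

Social marginal benefit = demand + MEB = 266.87 - 2.26x.
Set SMB = MC: 266.87 - 2.26x = 22.60 + 3.23x → x* = 44.4936.
Consumer price on the demand curve at x*: 249.65 − 3.37×44.4936 = 99.7066.

P = $99.71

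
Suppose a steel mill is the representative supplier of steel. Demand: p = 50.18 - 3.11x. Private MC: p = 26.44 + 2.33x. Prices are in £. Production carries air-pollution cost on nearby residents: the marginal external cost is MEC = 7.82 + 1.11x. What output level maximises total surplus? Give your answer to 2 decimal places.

Social marginal cost = private MC + MEC = 34.26 + 3.44x.
Set SMC = demand: 34.26 + 3.44x = 50.18 - 3.11x → x* = 2.4305.

x* = 2.43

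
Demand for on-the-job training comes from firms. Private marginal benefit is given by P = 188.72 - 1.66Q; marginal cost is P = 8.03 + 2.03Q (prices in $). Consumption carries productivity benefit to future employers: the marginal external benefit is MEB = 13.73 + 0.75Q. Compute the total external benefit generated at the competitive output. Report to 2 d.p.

$1571.50

Market equilibrium (private): 8.03 + 2.03Q = 188.72 - 1.66Q → Q_m = 48.9675.
Total external benefit = ∫₀^{Q_m} (13.73 + 0.75Q) dQ = 13.73×48.9675 + ½×0.75×48.9675² = 1571.5048.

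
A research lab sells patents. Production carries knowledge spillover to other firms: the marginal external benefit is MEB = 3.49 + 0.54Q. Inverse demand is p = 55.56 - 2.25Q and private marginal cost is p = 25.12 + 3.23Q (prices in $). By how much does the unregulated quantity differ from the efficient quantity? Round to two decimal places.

Market equilibrium (private): 25.12 + 3.23Q = 55.56 - 2.25Q → Q_m = 5.5547.
Social marginal cost = private MC − MEB = 21.63 + 2.69Q.
Set SMC = demand: 21.63 + 2.69Q = 55.56 - 2.25Q → Q* = 6.8684.
Gap = |5.5547 − 6.8684| = 1.3137.

1.31 units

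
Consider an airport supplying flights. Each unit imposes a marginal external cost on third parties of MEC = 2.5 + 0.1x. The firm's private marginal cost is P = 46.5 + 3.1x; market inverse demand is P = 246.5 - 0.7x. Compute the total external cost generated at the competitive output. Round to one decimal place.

Market equilibrium (private): 46.5 + 3.1x = 246.5 - 0.7x → x_m = 52.6316.
Total external cost = ∫₀^{x_m} (2.5 + 0.1x) dx = 2.5×52.6316 + ½×0.1×52.6316² = 270.0833.

270.1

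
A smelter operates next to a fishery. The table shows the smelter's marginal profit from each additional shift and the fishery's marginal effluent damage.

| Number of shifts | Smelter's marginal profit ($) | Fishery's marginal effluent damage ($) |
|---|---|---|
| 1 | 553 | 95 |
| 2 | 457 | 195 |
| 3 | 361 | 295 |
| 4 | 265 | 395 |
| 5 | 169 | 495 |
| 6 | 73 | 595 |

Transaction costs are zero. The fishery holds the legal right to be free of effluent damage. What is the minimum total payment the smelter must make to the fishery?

Efficient level: marginal profit ≥ marginal effluent damage through level 3, so k* = 3.
With the fishery holding the right, the smelter must at least compensate total damage at k*: 95 + 195 + 295 = 585.

$585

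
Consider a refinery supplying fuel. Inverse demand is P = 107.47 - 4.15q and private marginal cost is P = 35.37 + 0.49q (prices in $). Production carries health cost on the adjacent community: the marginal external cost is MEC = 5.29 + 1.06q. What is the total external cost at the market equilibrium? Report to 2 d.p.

Market equilibrium (private): 35.37 + 0.49q = 107.47 - 4.15q → q_m = 15.5388.
Total external cost = ∫₀^{q_m} (5.29 + 1.06q) dq = 5.29×15.5388 + ½×1.06×15.5388² = 210.1710.

$210.17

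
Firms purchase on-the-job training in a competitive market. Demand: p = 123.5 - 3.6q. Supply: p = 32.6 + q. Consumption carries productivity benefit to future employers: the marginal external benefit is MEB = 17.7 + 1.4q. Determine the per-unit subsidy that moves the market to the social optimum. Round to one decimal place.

Social marginal benefit = demand + MEB = 141.2 - 2.2q.
Set SMB = MC: 141.2 - 2.2q = 32.6 + q → q* = 33.9375.
The Pigouvian subsidy equals MEB at q*: 17.7 + 1.4×33.9375 = 65.2125.

subsidy = 65.2 per unit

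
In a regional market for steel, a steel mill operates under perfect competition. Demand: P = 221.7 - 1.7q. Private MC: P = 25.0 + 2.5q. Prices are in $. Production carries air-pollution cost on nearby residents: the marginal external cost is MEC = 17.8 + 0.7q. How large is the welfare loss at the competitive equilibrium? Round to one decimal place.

DWL = $261.1

Market equilibrium (private): 25.0 + 2.5q = 221.7 - 1.7q → q_m = 46.8333.
Social marginal cost = private MC + MEC = 42.8 + 3.2q.
Set SMC = demand: 42.8 + 3.2q = 221.7 - 1.7q → q* = 36.5102.
Height of the DWL triangle at q_m is SMC(q_m) − demand(q_m) = MEC(q_m) = 50.5833.
DWL = ½ × 10.3231 × 50.5833 = 261.0882.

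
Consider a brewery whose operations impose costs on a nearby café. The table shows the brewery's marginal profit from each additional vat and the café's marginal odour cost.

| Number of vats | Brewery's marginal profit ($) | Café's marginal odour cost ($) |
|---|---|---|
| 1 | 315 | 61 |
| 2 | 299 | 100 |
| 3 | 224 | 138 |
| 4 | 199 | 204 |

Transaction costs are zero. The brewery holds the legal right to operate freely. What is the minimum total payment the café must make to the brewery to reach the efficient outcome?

$199

Left alone the brewery would choose level 4 (marginal profit stays positive).
Efficient level: k* = 3 (marginal profit ≥ marginal odour cost through 3).
The café must at least cover the brewery's forgone profit from cutting 4→3: 199 = 199.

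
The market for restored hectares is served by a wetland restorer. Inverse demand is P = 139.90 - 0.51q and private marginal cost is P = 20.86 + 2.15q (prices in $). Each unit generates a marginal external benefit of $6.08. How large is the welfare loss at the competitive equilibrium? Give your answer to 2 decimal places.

DWL = $6.95

Market equilibrium (private): 20.86 + 2.15q = 139.90 - 0.51q → q_m = 44.7519.
Social marginal cost = private MC − MEB = 14.78 + 2.15q.
Set SMC = demand: 14.78 + 2.15q = 139.90 - 0.51q → q* = 47.0376.
Between q* and q_m the wedge demand − SMC runs linearly from 0 to MEB(q_m), so the loss is a triangle.
DWL = ½ × 2.2857 × 6.0800 = 6.9485.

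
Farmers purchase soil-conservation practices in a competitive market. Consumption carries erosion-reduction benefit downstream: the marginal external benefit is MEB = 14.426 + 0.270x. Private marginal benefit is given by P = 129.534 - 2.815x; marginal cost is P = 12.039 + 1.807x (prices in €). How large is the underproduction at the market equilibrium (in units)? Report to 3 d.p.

4.892 units

Market equilibrium (private): 12.039 + 1.807x = 129.534 - 2.815x → x_m = 25.4208.
Social marginal benefit = demand + MEB = 143.960 - 2.545x.
Set SMB = MC: 143.960 - 2.545x = 12.039 + 1.807x → x* = 30.3127.
Gap = |25.4208 − 30.3127| = 4.8919.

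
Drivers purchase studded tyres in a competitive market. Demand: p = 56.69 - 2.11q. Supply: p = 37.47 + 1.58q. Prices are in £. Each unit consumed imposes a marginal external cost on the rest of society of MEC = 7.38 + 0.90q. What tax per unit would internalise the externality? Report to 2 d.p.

tax = £9.70 per unit

Social marginal benefit = demand − MEC = 49.31 - 3.01q.
Set SMB = MC: 49.31 - 3.01q = 37.47 + 1.58q → q* = 2.5795.
The Pigouvian tax equals MEC at q*: 7.38 + 0.90×2.5795 = 9.7016.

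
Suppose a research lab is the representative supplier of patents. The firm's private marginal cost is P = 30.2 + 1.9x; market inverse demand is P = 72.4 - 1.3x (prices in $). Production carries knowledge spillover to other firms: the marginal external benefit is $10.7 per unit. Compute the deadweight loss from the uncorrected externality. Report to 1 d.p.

DWL = $17.9

Market equilibrium (private): 30.2 + 1.9x = 72.4 - 1.3x → x_m = 13.1875.
Social marginal cost = private MC − MEB = 19.5 + 1.9x.
Set SMC = demand: 19.5 + 1.9x = 72.4 - 1.3x → x* = 16.5313.
Height of the DWL triangle at x_m is demand(x_m) − SMC(x_m) = MEB(x_m) = 10.7000.
DWL = ½ × 3.3438 × 10.7000 = 17.8893.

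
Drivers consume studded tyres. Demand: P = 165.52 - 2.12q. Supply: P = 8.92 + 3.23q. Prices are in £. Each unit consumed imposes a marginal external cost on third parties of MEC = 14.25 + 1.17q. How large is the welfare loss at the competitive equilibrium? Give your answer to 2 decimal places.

DWL = £180.37

Market equilibrium (private): 8.92 + 3.23q = 165.52 - 2.12q → q_m = 29.2710.
Social marginal benefit = demand − MEC = 151.27 - 3.29q.
Set SMB = MC: 151.27 - 3.29q = 8.92 + 3.23q → q* = 21.8328.
The welfare-loss triangle has base |q_m − q*| and height MEC(q_m) (the vertical gap between SMB and MC is zero at q* and MEC at q_m).
DWL = ½ × 7.4382 × 48.4971 = 180.3656.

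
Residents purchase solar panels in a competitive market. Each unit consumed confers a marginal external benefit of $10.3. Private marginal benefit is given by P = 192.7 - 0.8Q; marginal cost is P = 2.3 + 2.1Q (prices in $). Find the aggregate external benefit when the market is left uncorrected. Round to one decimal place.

$676.2

Market equilibrium (private): 2.3 + 2.1Q = 192.7 - 0.8Q → Q_m = 65.6552.
Total external benefit = MEB × Q_m = 10.3 × 65.6552 = 676.2486.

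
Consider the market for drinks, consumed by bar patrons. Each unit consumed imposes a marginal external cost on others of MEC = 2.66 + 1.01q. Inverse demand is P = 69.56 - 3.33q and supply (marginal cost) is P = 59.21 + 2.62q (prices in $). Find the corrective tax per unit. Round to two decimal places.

tax = $3.78 per unit

Social marginal benefit = demand − MEC = 66.90 - 4.34q.
Set SMB = MC: 66.90 - 4.34q = 59.21 + 2.62q → q* = 1.1049.
The Pigouvian tax equals MEC at q*: 2.66 + 1.01×1.1049 = 3.7759.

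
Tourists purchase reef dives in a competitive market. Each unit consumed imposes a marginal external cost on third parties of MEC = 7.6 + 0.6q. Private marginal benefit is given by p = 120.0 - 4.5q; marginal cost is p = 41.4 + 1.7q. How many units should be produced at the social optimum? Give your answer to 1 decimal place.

Social marginal benefit = demand − MEC = 112.4 - 5.1q.
Set SMB = MC: 112.4 - 5.1q = 41.4 + 1.7q → q* = 10.4412.

q* = 10.4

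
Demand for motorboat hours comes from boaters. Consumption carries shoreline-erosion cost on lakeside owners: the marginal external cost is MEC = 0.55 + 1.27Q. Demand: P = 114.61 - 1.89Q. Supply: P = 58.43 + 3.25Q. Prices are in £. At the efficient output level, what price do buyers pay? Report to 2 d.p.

P = £98.21

Social marginal benefit = demand − MEC = 114.06 - 3.16Q.
Set SMB = MC: 114.06 - 3.16Q = 58.43 + 3.25Q → Q* = 8.6786.
Consumer price on the demand curve at Q*: 114.61 − 1.89×8.6786 = 98.2074.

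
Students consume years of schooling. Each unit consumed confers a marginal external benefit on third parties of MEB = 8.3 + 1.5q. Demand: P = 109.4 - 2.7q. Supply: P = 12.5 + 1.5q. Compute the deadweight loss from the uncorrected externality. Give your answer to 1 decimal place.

Market equilibrium (private): 12.5 + 1.5q = 109.4 - 2.7q → q_m = 23.0714.
Social marginal benefit = demand + MEB = 117.7 - 1.2q.
Set SMB = MC: 117.7 - 1.2q = 12.5 + 1.5q → q* = 38.9630.
Between q* and q_m the wedge SMB − MC runs linearly from 0 to MEB(q_m), so the loss is a triangle.
DWL = ½ × 15.8916 × 42.9071 = 340.9312.

DWL = 340.9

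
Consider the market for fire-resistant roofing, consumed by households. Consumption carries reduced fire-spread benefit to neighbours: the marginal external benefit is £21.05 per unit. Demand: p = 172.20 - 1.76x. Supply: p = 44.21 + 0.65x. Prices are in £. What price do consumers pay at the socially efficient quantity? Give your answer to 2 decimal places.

P = £63.36

Social marginal benefit = demand + MEB = 193.25 - 1.76x.
Set SMB = MC: 193.25 - 1.76x = 44.21 + 0.65x → x* = 61.8423.
Consumer price on the demand curve at x*: 172.20 − 1.76×61.8423 = 63.3576.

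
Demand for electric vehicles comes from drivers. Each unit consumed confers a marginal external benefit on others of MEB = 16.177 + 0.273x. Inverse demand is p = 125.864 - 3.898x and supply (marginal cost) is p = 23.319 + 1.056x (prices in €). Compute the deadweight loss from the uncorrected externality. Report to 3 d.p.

DWL = €50.893

Market equilibrium (private): 23.319 + 1.056x = 125.864 - 3.898x → x_m = 20.6994.
Social marginal benefit = demand + MEB = 142.041 - 3.625x.
Set SMB = MC: 142.041 - 3.625x = 23.319 + 1.056x → x* = 25.3625.
The welfare-loss triangle has base |x_m − x*| and height MEB(x_m) (the vertical gap between SMB and MC is zero at x* and MEB at x_m).
DWL = ½ × 4.6631 × 21.8279 = 50.8928.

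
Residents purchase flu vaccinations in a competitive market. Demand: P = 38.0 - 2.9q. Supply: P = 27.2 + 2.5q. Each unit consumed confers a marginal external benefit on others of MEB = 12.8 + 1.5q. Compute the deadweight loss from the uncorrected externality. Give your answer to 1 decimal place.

DWL = 32.0

Market equilibrium (private): 27.2 + 2.5q = 38.0 - 2.9q → q_m = 2.0000.
Social marginal benefit = demand + MEB = 50.8 - 1.4q.
Set SMB = MC: 50.8 - 1.4q = 27.2 + 2.5q → q* = 6.0513.
The welfare-loss triangle has base |q_m − q*| and height MEB(q_m) (the vertical gap between SMB and MC is zero at q* and MEB at q_m).
DWL = ½ × 4.0513 × 15.8000 = 32.0053.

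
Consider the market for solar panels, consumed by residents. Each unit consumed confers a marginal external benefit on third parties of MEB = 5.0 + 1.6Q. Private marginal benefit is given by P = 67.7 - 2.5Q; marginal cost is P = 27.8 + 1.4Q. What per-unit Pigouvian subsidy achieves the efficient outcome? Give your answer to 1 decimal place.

subsidy = 36.2 per unit

Social marginal benefit = demand + MEB = 72.7 - 0.9Q.
Set SMB = MC: 72.7 - 0.9Q = 27.8 + 1.4Q → Q* = 19.5217.
The Pigouvian subsidy equals MEB at Q*: 5.0 + 1.6×19.5217 = 36.2347.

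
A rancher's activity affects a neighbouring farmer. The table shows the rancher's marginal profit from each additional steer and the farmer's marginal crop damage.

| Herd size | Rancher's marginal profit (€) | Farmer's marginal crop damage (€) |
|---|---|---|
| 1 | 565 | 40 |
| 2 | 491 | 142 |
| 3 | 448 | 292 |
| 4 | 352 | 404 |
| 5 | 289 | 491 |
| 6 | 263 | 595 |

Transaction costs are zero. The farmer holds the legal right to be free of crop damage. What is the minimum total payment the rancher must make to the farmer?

Efficient level: marginal profit ≥ marginal crop damage through level 3, so k* = 3.
With the farmer holding the right, the rancher must at least compensate total damage at k*: 40 + 142 + 292 = 474.

€474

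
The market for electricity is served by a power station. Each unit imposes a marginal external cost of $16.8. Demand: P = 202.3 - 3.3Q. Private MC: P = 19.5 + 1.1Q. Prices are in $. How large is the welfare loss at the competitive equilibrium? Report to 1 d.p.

DWL = $32.1

Market equilibrium (private): 19.5 + 1.1Q = 202.3 - 3.3Q → Q_m = 41.5455.
Social marginal cost = private MC + MEC = 36.3 + 1.1Q.
Set SMC = demand: 36.3 + 1.1Q = 202.3 - 3.3Q → Q* = 37.7273.
Between Q* and Q_m the wedge SMC − demand runs linearly from 0 to MEC(Q_m), so the loss is a triangle.
DWL = ½ × 3.8182 × 16.8000 = 32.0729.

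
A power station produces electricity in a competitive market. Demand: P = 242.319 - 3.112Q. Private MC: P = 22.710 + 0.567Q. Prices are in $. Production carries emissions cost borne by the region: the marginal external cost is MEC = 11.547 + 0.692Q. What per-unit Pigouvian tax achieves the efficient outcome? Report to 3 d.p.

tax = $44.487 per unit

Social marginal cost = private MC + MEC = 34.257 + 1.259Q.
Set SMC = demand: 34.257 + 1.259Q = 242.319 - 3.112Q → Q* = 47.6005.
The Pigouvian tax equals MEC at Q*: 11.547 + 0.692×47.6005 = 44.4865.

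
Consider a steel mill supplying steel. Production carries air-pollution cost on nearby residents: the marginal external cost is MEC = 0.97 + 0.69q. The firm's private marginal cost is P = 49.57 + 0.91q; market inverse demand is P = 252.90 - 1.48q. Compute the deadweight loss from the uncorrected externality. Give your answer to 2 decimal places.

Market equilibrium (private): 49.57 + 0.91q = 252.90 - 1.48q → q_m = 85.0753.
Social marginal cost = private MC + MEC = 50.54 + 1.60q.
Set SMC = demand: 50.54 + 1.60q = 252.90 - 1.48q → q* = 65.7013.
Between q* and q_m the wedge SMC − demand runs linearly from 0 to MEC(q_m), so the loss is a triangle.
DWL = ½ × 19.3740 × 59.6720 = 578.0427.

DWL = 578.04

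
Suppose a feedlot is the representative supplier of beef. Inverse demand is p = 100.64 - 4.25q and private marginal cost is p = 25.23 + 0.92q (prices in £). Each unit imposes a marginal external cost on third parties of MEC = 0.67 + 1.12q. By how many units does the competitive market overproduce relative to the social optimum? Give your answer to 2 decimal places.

Market equilibrium (private): 25.23 + 0.92q = 100.64 - 4.25q → q_m = 14.5861.
Social marginal cost = private MC + MEC = 25.90 + 2.04q.
Set SMC = demand: 25.90 + 2.04q = 100.64 - 4.25q → q* = 11.8824.
Gap = |14.5861 − 11.8824| = 2.7037.

2.70 units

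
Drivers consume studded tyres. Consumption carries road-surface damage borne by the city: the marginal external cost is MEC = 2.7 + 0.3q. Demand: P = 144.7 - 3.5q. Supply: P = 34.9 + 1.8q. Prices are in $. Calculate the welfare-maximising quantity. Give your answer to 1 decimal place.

q* = 19.1

Social marginal benefit = demand − MEC = 142.0 - 3.8q.
Set SMB = MC: 142.0 - 3.8q = 34.9 + 1.8q → q* = 19.1250.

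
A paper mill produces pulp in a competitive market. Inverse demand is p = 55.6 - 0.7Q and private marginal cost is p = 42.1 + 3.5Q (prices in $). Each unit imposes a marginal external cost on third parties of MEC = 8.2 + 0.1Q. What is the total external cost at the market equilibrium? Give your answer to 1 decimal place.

Market equilibrium (private): 42.1 + 3.5Q = 55.6 - 0.7Q → Q_m = 3.2143.
Total external cost = ∫₀^{Q_m} (8.2 + 0.1Q) dQ = 8.2×3.2143 + ½×0.1×3.2143² = 26.8738.

$26.9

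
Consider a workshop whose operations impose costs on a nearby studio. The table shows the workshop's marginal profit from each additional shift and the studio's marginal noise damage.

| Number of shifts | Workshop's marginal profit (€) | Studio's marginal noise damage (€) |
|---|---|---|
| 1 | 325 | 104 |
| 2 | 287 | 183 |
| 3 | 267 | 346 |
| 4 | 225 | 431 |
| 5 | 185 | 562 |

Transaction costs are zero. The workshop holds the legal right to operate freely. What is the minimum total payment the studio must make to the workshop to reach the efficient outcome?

€677

Left alone the workshop would choose level 5 (marginal profit stays positive).
Efficient level: k* = 2 (marginal profit ≥ marginal noise damage through 2).
The studio must at least cover the workshop's forgone profit from cutting 5→2: 267 + 225 + 185 = 677.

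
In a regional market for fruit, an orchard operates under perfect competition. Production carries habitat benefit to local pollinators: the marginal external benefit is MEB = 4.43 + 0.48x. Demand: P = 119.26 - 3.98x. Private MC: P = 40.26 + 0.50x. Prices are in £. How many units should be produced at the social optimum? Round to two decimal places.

Social marginal cost = private MC − MEB = 35.83 + 0.02x.
Set SMC = demand: 35.83 + 0.02x = 119.26 - 3.98x → x* = 20.8575.

x* = 20.86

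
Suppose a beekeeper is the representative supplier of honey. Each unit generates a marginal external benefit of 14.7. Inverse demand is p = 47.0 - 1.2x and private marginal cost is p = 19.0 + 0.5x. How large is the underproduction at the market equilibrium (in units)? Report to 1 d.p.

Market equilibrium (private): 19.0 + 0.5x = 47.0 - 1.2x → x_m = 16.4706.
Social marginal cost = private MC − MEB = 4.3 + 0.5x.
Set SMC = demand: 4.3 + 0.5x = 47.0 - 1.2x → x* = 25.1176.
Gap = |16.4706 − 25.1176| = 8.6470.

8.6 units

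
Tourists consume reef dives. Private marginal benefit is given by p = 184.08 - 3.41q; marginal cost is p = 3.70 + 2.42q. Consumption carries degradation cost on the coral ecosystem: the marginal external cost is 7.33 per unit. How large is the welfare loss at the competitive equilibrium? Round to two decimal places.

DWL = 4.61

Market equilibrium (private): 3.70 + 2.42q = 184.08 - 3.41q → q_m = 30.9400.
Social marginal benefit = demand − MEC = 176.75 - 3.41q.
Set SMB = MC: 176.75 - 3.41q = 3.70 + 2.42q → q* = 29.6827.
Between q* and q_m the wedge MC − SMB runs linearly from 0 to MEC(q_m), so the loss is a triangle.
DWL = ½ × 1.2573 × 7.3300 = 4.6080.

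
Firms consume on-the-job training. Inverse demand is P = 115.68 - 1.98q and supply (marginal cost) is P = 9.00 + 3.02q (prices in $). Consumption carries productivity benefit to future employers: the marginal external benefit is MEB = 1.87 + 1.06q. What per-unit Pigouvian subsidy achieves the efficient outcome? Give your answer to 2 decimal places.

subsidy = $31.07 per unit

Social marginal benefit = demand + MEB = 117.55 - 0.92q.
Set SMB = MC: 117.55 - 0.92q = 9.00 + 3.02q → q* = 27.5508.
The Pigouvian subsidy equals MEB at q*: 1.87 + 1.06×27.5508 = 31.0738.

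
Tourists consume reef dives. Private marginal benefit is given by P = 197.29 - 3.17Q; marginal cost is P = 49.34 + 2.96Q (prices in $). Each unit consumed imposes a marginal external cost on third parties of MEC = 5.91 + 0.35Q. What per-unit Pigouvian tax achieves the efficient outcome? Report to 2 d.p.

Social marginal benefit = demand − MEC = 191.38 - 3.52Q.
Set SMB = MC: 191.38 - 3.52Q = 49.34 + 2.96Q → Q* = 21.9198.
The Pigouvian tax equals MEC at Q*: 5.91 + 0.35×21.9198 = 13.5819.

tax = $13.58 per unit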